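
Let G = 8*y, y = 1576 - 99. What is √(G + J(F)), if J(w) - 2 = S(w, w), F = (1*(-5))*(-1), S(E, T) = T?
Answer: √11823 ≈ 108.73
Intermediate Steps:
F = 5 (F = -5*(-1) = 5)
y = 1477
J(w) = 2 + w
G = 11816 (G = 8*1477 = 11816)
√(G + J(F)) = √(11816 + (2 + 5)) = √(11816 + 7) = √11823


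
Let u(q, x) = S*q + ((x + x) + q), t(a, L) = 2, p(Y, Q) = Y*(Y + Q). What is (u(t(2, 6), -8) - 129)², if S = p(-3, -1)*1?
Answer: 14161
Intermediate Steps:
p(Y, Q) = Y*(Q + Y)
S = 12 (S = -3*(-1 - 3)*1 = -3*(-4)*1 = 12*1 = 12)
u(q, x) = 2*x + 13*q (u(q, x) = 12*q + ((x + x) + q) = 12*q + (2*x + q) = 12*q + (q + 2*x) = 2*x + 13*q)
(u(t(2, 6), -8) - 129)² = ((2*(-8) + 13*2) - 129)² = ((-16 + 26) - 129)² = (10 - 129)² = (-119)² = 14161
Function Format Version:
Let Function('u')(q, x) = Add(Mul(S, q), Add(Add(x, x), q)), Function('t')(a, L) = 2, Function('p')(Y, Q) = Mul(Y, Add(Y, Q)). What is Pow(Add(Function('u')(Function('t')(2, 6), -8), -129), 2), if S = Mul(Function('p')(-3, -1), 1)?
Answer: 14161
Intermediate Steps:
Function('p')(Y, Q) = Mul(Y, Add(Q, Y))
S = 12 (S = Mul(Mul(-3, Add(-1, -3)), 1) = Mul(Mul(-3, -4), 1) = Mul(12, 1) = 12)
Function('u')(q, x) = Add(Mul(2, x), Mul(13, q)) (Function('u')(q, x) = Add(Mul(12, q), Add(Add(x, x), q)) = Add(Mul(12, q), Add(Mul(2, x), q)) = Add(Mul(12, q), Add(q, Mul(2, x))) = Add(Mul(2, x), Mul(13, q)))
Pow(Add(Function('u')(Function('t')(2, 6), -8), -129), 2) = Pow(Add(Add(Mul(2, -8), Mul(13, 2)), -129), 2) = Pow(Add(Add(-16, 26), -129), 2) = Pow(Add(10, -129), 2) = Pow(-119, 2) = 14161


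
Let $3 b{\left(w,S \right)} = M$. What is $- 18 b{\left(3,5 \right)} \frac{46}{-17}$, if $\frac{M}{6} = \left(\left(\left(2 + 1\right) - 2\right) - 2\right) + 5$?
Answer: $\frac{6624}{17} \approx 389.65$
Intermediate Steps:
$M = 24$ ($M = 6 \left(\left(\left(\left(2 + 1\right) - 2\right) - 2\right) + 5\right) = 6 \left(\left(\left(3 - 2\right) - 2\right) + 5\right) = 6 \left(\left(1 - 2\right) + 5\right) = 6 \left(-1 + 5\right) = 6 \cdot 4 = 24$)
$b{\left(w,S \right)} = 8$ ($b{\left(w,S \right)} = \frac{1}{3} \cdot 24 = 8$)
$- 18 b{\left(3,5 \right)} \frac{46}{-17} = \left(-18\right) 8 \frac{46}{-17} = - 144 \cdot 46 \left(- \frac{1}{17}\right) = \left(-144\right) \left(- \frac{46}{17}\right) = \frac{6624}{17}$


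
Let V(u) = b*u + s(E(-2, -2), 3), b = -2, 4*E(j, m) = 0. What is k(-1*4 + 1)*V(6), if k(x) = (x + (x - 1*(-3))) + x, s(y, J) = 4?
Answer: 48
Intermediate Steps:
E(j, m) = 0 (E(j, m) = (¼)*0 = 0)
k(x) = 3 + 3*x (k(x) = (x + (x + 3)) + x = (x + (3 + x)) + x = (3 + 2*x) + x = 3 + 3*x)
V(u) = 4 - 2*u (V(u) = -2*u + 4 = 4 - 2*u)
k(-1*4 + 1)*V(6) = (3 + 3*(-1*4 + 1))*(4 - 2*6) = (3 + 3*(-4 + 1))*(4 - 12) = (3 + 3*(-3))*(-8) = (3 - 9)*(-8) = -6*(-8) = 48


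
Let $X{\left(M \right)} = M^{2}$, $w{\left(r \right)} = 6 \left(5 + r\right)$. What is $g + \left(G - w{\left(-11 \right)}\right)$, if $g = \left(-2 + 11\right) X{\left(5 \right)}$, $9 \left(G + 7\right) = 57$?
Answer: $\frac{781}{3} \approx 260.33$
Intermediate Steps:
$G = - \frac{2}{3}$ ($G = -7 + \frac{1}{9} \cdot 57 = -7 + \frac{19}{3} = - \frac{2}{3} \approx -0.66667$)
$w{\left(r \right)} = 30 + 6 r$
$g = 225$ ($g = \left(-2 + 11\right) 5^{2} = 9 \cdot 25 = 225$)
$g + \left(G - w{\left(-11 \right)}\right) = 225 - \left(\frac{92}{3} - 66\right) = 225 - - \frac{106}{3} = 225 + \left(- \frac{2}{3} + 36\right) = 225 + \frac{106}{3} = \frac{781}{3}$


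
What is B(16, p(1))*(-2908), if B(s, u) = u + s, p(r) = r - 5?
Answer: -34896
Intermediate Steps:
p(r) = -5 + r
B(s, u) = s + u
B(16, p(1))*(-2908) = (16 + (-5 + 1))*(-2908) = (16 - 4)*(-2908) = 12*(-2908) = -34896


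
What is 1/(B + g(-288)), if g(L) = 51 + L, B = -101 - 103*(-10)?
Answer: 1/692 ≈ 0.0014451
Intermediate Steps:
B = 929 (B = -101 + 1030 = 929)
1/(B + g(-288)) = 1/(929 + (51 - 288)) = 1/(929 - 237) = 1/692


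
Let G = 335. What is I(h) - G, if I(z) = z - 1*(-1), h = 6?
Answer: -328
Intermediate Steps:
I(z) = 1 + z (I(z) = z + 1 = 1 + z)
I(h) - G = (1 + 6) - 1*335 = 7 - 335 = -328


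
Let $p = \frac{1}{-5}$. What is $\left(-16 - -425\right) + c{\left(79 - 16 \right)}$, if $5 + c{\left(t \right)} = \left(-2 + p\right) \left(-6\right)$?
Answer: $\frac{2086}{5} \approx 417.2$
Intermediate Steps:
$p = - \frac{1}{5} \approx -0.2$
$c{\left(t \right)} = \frac{41}{5}$ ($c{\left(t \right)} = -5 + \left(-2 - \frac{1}{5}\right) \left(-6\right) = -5 - - \frac{66}{5} = -5 + \frac{66}{5} = \frac{41}{5}$)
$\left(-16 - -425\right) + c{\left(79 - 16 \right)} = \left(-16 - -425\right) + \frac{41}{5} = \left(-16 + 425\right) + \frac{41}{5} = 409 + \frac{41}{5} = \frac{2086}{5}$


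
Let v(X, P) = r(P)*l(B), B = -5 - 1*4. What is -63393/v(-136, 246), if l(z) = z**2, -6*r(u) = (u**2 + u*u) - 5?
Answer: 42262/1089243 ≈ 0.038799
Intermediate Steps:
r(u) = 5/6 - u**2/3 (r(u) = -((u**2 + u*u) - 5)/6 = -((u**2 + u**2) - 5)/6 = -(2*u**2 - 5)/6 = -(-5 + 2*u**2)/6 = 5/6 - u**2/3)
B = -9 (B = -5 - 4 = -9)
v(X, P) = 135/2 - 27*P**2 (v(X, P) = (5/6 - P**2/3)*(-9)**2 = (5/6 - P**2/3)*81 = 135/2 - 27*P**2)
-63393/v(-136, 246) = -63393/(135/2 - 27*246**2) = -63393/(135/2 - 27*60516) = -63393/(135/2 - 1633932) = -63393/(-3267729/2) = -63393*(-2/3267729) = 42262/1089243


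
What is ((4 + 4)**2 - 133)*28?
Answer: -1932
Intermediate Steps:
((4 + 4)**2 - 133)*28 = (8**2 - 133)*28 = (64 - 133)*28 = -69*28 = -1932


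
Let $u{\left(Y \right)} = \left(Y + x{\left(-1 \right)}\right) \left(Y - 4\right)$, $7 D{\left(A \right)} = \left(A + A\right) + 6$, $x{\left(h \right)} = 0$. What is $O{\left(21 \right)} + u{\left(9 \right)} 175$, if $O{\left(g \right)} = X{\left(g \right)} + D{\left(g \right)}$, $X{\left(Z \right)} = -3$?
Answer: $\frac{55152}{7} \approx 7878.9$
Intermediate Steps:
$D{\left(A \right)} = \frac{6}{7} + \frac{2 A}{7}$ ($D{\left(A \right)} = \frac{\left(A + A\right) + 6}{7} = \frac{2 A + 6}{7} = \frac{6 + 2 A}{7} = \frac{6}{7} + \frac{2 A}{7}$)
$O{\left(g \right)} = - \frac{15}{7} + \frac{2 g}{7}$ ($O{\left(g \right)} = -3 + \left(\frac{6}{7} + \frac{2 g}{7}\right) = - \frac{15}{7} + \frac{2 g}{7}$)
$u{\left(Y \right)} = Y \left(-4 + Y\right)$ ($u{\left(Y \right)} = \left(Y + 0\right) \left(Y - 4\right) = Y \left(-4 + Y\right)$)
$O{\left(21 \right)} + u{\left(9 \right)} 175 = \left(- \frac{15}{7} + \frac{2}{7} \cdot 21\right) + 9 \left(-4 + 9\right) 175 = \left(- \frac{15}{7} + 6\right) + 9 \cdot 5 \cdot 175 = \frac{27}{7} + 45 \cdot 175 = \frac{27}{7} + 7875 = \frac{55152}{7}$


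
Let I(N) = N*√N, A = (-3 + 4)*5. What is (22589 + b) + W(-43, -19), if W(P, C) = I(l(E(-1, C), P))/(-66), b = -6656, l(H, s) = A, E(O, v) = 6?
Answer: 15933 - 5*√5/66 ≈ 15933.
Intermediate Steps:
A = 5 (A = 1*5 = 5)
l(H, s) = 5
I(N) = N^(3/2)
W(P, C) = -5*√5/66 (W(P, C) = 5^(3/2)/(-66) = (5*√5)*(-1/66) = -5*√5/66)
(22589 + b) + W(-43, -19) = (22589 - 6656) - 5*√5/66 = 15933 - 5*√5/66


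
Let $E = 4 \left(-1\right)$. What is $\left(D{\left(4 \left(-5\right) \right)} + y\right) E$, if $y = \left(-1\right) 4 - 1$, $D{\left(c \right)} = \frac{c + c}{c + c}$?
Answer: $16$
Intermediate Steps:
$D{\left(c \right)} = 1$ ($D{\left(c \right)} = \frac{2 c}{2 c} = 2 c \frac{1}{2 c} = 1$)
$E = -4$
$y = -5$ ($y = -4 - 1 = -5$)
$\left(D{\left(4 \left(-5\right) \right)} + y\right) E = \left(1 - 5\right) \left(-4\right) = \left(-4\right) \left(-4\right) = 16$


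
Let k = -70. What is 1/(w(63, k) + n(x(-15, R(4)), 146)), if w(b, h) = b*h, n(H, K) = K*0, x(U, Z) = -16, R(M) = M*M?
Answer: -1/4410 ≈ -0.00022676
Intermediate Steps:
R(M) = M²
n(H, K) = 0
1/(w(63, k) + n(x(-15, R(4)), 146)) = 1/(63*(-70) + 0) = 1/(-4410 + 0) = 1/(-4410) = -1/4410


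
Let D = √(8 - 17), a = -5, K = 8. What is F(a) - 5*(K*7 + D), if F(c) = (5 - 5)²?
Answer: -280 - 15*I ≈ -280.0 - 15.0*I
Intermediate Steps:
D = 3*I (D = √(-9) = 3*I ≈ 3.0*I)
F(c) = 0 (F(c) = 0² = 0)
F(a) - 5*(K*7 + D) = 0 - 5*(8*7 + 3*I) = 0 - 5*(56 + 3*I) = 0 + (-280 - 15*I) = -280 - 15*I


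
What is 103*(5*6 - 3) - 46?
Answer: 2735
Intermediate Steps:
103*(5*6 - 3) - 46 = 103*(30 - 3) - 46 = 103*27 - 46 = 2781 - 46 = 2735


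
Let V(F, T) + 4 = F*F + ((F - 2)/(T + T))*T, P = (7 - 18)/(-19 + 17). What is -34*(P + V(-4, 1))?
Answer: -493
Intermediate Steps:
P = 11/2 (P = -11/(-2) = -11*(-1/2) = 11/2 ≈ 5.5000)
V(F, T) = -5 + F**2 + F/2 (V(F, T) = -4 + (F*F + ((F - 2)/(T + T))*T) = -4 + (F**2 + ((-2 + F)/((2*T)))*T) = -4 + (F**2 + ((-2 + F)*(1/(2*T)))*T) = -4 + (F**2 + ((-2 + F)/(2*T))*T) = -4 + (F**2 + (-1 + F/2)) = -4 + (-1 + F**2 + F/2) = -5 + F**2 + F/2)
-34*(P + V(-4, 1)) = -34*(11/2 + (-5 + (-4)**2 + (1/2)*(-4))) = -34*(11/2 + (-5 + 16 - 2)) = -34*(11/2 + 9) = -34*29/2 = -493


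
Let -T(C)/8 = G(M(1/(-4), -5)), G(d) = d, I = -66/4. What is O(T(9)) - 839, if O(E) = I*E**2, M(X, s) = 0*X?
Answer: -839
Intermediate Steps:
M(X, s) = 0
I = -33/2 (I = -66*1/4 = -33/2 ≈ -16.500)
T(C) = 0 (T(C) = -8*0 = 0)
O(E) = -33*E**2/2
O(T(9)) - 839 = -33/2*0**2 - 839 = -33/2*0 - 839 = 0 - 839 = -839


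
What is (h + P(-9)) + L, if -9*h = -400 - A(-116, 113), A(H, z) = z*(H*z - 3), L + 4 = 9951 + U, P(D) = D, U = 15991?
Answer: -1247782/9 ≈ -1.3864e+5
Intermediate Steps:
L = 25938 (L = -4 + (9951 + 15991) = -4 + 25942 = 25938)
A(H, z) = z*(-3 + H*z)
h = -1481143/9 (h = -(-400 - 113*(-3 - 116*113))/9 = -(-400 - 113*(-3 - 13108))/9 = -(-400 - 113*(-13111))/9 = -(-400 - 1*(-1481543))/9 = -(-400 + 1481543)/9 = -⅑*1481143 = -1481143/9 ≈ -1.6457e+5)
(h + P(-9)) + L = (-1481143/9 - 9) + 25938 = -1481224/9 + 25938 = -1247782/9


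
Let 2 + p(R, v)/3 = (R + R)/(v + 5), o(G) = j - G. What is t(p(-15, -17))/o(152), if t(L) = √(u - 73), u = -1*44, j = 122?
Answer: -I*√13/10 ≈ -0.36056*I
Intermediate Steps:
o(G) = 122 - G
p(R, v) = -6 + 6*R/(5 + v) (p(R, v) = -6 + 3*((R + R)/(v + 5)) = -6 + 3*((2*R)/(5 + v)) = -6 + 3*(2*R/(5 + v)) = -6 + 6*R/(5 + v))
u = -44
t(L) = 3*I*√13 (t(L) = √(-44 - 73) = √(-117) = 3*I*√13)
t(p(-15, -17))/o(152) = (3*I*√13)/(122 - 1*152) = (3*I*√13)/(122 - 152) = (3*I*√13)/(-30) = (3*I*√13)*(-1/30) = -I*√13/10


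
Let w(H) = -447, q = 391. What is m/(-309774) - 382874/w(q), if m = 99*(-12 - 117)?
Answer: 39536706371/46156326 ≈ 856.58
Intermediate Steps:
m = -12771 (m = 99*(-129) = -12771)
m/(-309774) - 382874/w(q) = -12771/(-309774) - 382874/(-447) = -12771*(-1/309774) - 382874*(-1/447) = 4257/103258 + 382874/447 = 39536706371/46156326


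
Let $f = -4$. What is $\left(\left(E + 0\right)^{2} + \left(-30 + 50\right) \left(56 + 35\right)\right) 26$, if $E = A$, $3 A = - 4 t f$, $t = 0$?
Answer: $47320$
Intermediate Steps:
$A = 0$ ($A = \frac{\left(-4\right) 0 \left(-4\right)}{3} = \frac{0 \left(-4\right)}{3} = \frac{1}{3} \cdot 0 = 0$)
$E = 0$
$\left(\left(E + 0\right)^{2} + \left(-30 + 50\right) \left(56 + 35\right)\right) 26 = \left(\left(0 + 0\right)^{2} + \left(-30 + 50\right) \left(56 + 35\right)\right) 26 = \left(0^{2} + 20 \cdot 91\right) 26 = \left(0 + 1820\right) 26 = 1820 \cdot 26 = 47320$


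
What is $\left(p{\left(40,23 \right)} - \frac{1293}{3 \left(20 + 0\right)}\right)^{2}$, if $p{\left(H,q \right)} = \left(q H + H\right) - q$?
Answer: $\frac{335219481}{400} \approx 8.3805 \cdot 10^{5}$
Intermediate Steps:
$p{\left(H,q \right)} = H - q + H q$ ($p{\left(H,q \right)} = \left(H q + H\right) - q = \left(H + H q\right) - q = H - q + H q$)
$\left(p{\left(40,23 \right)} - \frac{1293}{3 \left(20 + 0\right)}\right)^{2} = \left(\left(40 - 23 + 40 \cdot 23\right) - \frac{1293}{3 \left(20 + 0\right)}\right)^{2} = \left(\left(40 - 23 + 920\right) - \frac{1293}{3 \cdot 20}\right)^{2} = \left(937 - \frac{1293}{60}\right)^{2} = \left(937 - \frac{431}{20}\right)^{2} = \left(\frac{18309}{20}\right)^{2} = \frac{335219481}{400}$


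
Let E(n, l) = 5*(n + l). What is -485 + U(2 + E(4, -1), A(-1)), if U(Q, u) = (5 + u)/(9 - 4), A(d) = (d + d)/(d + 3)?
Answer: -2421/5 ≈ -484.20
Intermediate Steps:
E(n, l) = 5*l + 5*n (E(n, l) = 5*(l + n) = 5*l + 5*n)
A(d) = 2*d/(3 + d) (A(d) = (2*d)/(3 + d) = 2*d/(3 + d))
U(Q, u) = 1 + u/5 (U(Q, u) = (5 + u)/5 = (5 + u)*(1/5) = 1 + u/5)
-485 + U(2 + E(4, -1), A(-1)) = -485 + (1 + (2*(-1)/(3 - 1))/5) = -485 + (1 + (2*(-1)/2)/5) = -485 + (1 + (2*(-1)*(1/2))/5) = -485 + (1 + (1/5)*(-1)) = -485 + (1 - 1/5) = -485 + 4/5 = -2421/5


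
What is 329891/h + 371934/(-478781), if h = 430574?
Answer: -2199567245/206150650294 ≈ -0.010670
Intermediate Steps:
329891/h + 371934/(-478781) = 329891/430574 + 371934/(-478781) = 329891*(1/430574) + 371934*(-1/478781) = 329891/430574 - 371934/478781 = -2199567245/206150650294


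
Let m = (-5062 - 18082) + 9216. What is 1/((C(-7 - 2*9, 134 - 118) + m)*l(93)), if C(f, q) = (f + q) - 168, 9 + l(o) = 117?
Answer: -1/1523340 ≈ -6.5645e-7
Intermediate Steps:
l(o) = 108 (l(o) = -9 + 117 = 108)
C(f, q) = -168 + f + q
m = -13928 (m = -23144 + 9216 = -13928)
1/((C(-7 - 2*9, 134 - 118) + m)*l(93)) = 1/((-168 + (-7 - 2*9) + (134 - 118)) - 13928*108) = (1/108)/((-168 + (-7 - 18) + 16) - 13928) = (1/108)/((-168 - 25 + 16) - 13928) = (1/108)/(-177 - 13928) = (1/108)/(-14105) = -1/14105*1/108 = -1/1523340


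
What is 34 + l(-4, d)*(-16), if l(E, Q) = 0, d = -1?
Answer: 34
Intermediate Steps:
34 + l(-4, d)*(-16) = 34 + 0*(-16) = 34 + 0 = 34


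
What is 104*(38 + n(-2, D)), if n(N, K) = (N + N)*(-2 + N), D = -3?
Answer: 5616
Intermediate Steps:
n(N, K) = 2*N*(-2 + N) (n(N, K) = (2*N)*(-2 + N) = 2*N*(-2 + N))
104*(38 + n(-2, D)) = 104*(38 + 2*(-2)*(-2 - 2)) = 104*(38 + 2*(-2)*(-4)) = 104*(38 + 16) = 104*54 = 5616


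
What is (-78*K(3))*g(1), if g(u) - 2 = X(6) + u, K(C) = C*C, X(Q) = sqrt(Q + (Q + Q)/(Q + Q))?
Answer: -2106 - 702*sqrt(7) ≈ -3963.3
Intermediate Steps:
X(Q) = sqrt(1 + Q) (X(Q) = sqrt(Q + (2*Q)/((2*Q))) = sqrt(Q + (2*Q)*(1/(2*Q))) = sqrt(Q + 1) = sqrt(1 + Q))
K(C) = C**2
g(u) = 2 + u + sqrt(7) (g(u) = 2 + (sqrt(1 + 6) + u) = 2 + (sqrt(7) + u) = 2 + (u + sqrt(7)) = 2 + u + sqrt(7))
(-78*K(3))*g(1) = (-78*3**2)*(2 + 1 + sqrt(7)) = (-78*9)*(3 + sqrt(7)) = -702*(3 + sqrt(7)) = -2106 - 702*sqrt(7)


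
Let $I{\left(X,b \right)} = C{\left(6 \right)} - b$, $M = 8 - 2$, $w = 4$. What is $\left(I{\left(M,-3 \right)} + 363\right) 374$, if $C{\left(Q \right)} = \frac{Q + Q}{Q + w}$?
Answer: $\frac{686664}{5} \approx 1.3733 \cdot 10^{5}$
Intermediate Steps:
$C{\left(Q \right)} = \frac{2 Q}{4 + Q}$ ($C{\left(Q \right)} = \frac{Q + Q}{Q + 4} = \frac{2 Q}{4 + Q}$)
$M = 6$
$I{\left(X,b \right)} = \frac{6}{5} - b$ ($I{\left(X,b \right)} = 2 \cdot 6 \frac{1}{4 + 6} - b = 2 \cdot 6 \cdot \frac{1}{10} - b = \frac{6}{5} - b$)
$\left(I{\left(M,-3 \right)} + 363\right) 374 = \left(\left(\frac{6}{5} - -3\right) + 363\right) 374 = \left(\left(\frac{6}{5} + 3\right) + 363\right) 374 = \left(\frac{21}{5} + 363\right) 374 = \frac{1836}{5} \cdot 374 = \frac{686664}{5}$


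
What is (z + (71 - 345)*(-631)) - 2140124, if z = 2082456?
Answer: 115226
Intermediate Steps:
(z + (71 - 345)*(-631)) - 2140124 = (2082456 + (71 - 345)*(-631)) - 2140124 = (2082456 - 274*(-631)) - 2140124 = (2082456 + 172894) - 2140124 = 2255350 - 2140124 = 115226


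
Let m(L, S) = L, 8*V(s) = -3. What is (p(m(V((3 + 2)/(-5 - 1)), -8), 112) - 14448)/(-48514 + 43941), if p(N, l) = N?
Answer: 115587/36584 ≈ 3.1595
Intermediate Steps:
V(s) = -3/8 (V(s) = (⅛)*(-3) = -3/8)
(p(m(V((3 + 2)/(-5 - 1)), -8), 112) - 14448)/(-48514 + 43941) = (-3/8 - 14448)/(-48514 + 43941) = -115587/8/(-4573) = -115587/8*(-1/4573) = 115587/36584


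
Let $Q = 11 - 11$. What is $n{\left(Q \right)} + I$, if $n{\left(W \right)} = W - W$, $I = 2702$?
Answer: $2702$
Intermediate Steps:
$Q = 0$ ($Q = 11 - 11 = 0$)
$n{\left(W \right)} = 0$
$n{\left(Q \right)} + I = 0 + 2702 = 2702$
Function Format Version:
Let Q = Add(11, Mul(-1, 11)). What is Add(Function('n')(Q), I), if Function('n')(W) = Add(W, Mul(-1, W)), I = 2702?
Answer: 2702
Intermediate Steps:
Q = 0 (Q = Add(11, -11) = 0)
Function('n')(W) = 0
Add(Function('n')(Q), I) = Add(0, 2702) = 2702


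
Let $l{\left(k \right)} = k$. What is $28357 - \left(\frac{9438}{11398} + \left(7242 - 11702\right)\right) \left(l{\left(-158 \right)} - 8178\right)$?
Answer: $- \frac{211679669313}{5699} \approx -3.7143 \cdot 10^{7}$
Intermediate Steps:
$28357 - \left(\frac{9438}{11398} + \left(7242 - 11702\right)\right) \left(l{\left(-158 \right)} - 8178\right) = 28357 - \left(\frac{9438}{11398} + \left(7242 - 11702\right)\right) \left(-158 - 8178\right) = 28357 - \left(9438 \cdot \frac{1}{11398} - 4460\right) \left(-8336\right) = 28357 - \left(\frac{4719}{5699} - 4460\right) \left(-8336\right) = 28357 - \left(- \frac{25412821}{5699}\right) \left(-8336\right) = 28357 - \frac{211841275856}{5699} = - \frac{211679669313}{5699}$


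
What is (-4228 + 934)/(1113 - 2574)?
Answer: 1098/487 ≈ 2.2546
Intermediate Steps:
(-4228 + 934)/(1113 - 2574) = -3294/(-1461) = -3294*(-1/1461) = 1098/487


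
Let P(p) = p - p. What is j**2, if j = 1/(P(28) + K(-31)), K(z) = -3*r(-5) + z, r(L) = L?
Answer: 1/256 ≈ 0.0039063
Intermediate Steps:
P(p) = 0
K(z) = 15 + z (K(z) = -3*(-5) + z = 15 + z)
j = -1/16 (j = 1/(0 + (15 - 31)) = 1/(0 - 16) = 1/(-16) = -1/16 ≈ -0.062500)
j**2 = (-1/16)**2 = 1/256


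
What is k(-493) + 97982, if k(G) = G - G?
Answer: 97982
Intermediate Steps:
k(G) = 0
k(-493) + 97982 = 0 + 97982 = 97982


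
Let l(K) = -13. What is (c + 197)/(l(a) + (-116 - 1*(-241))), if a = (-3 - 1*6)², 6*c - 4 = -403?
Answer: 261/224 ≈ 1.1652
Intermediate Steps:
c = -133/2 (c = ⅔ + (⅙)*(-403) = ⅔ - 403/6 = -133/2 ≈ -66.500)
a = 81 (a = (-3 - 6)² = (-9)² = 81)
(c + 197)/(l(a) + (-116 - 1*(-241))) = (-133/2 + 197)/(-13 + (-116 - 1*(-241))) = 261/(2*(-13 + (-116 + 241))) = 261/(2*(-13 + 125)) = (261/2)/112 = (261/2)*(1/112) = 261/224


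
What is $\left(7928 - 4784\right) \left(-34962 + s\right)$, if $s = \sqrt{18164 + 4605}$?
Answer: $-109920528 + 3144 \sqrt{22769} \approx -1.0945 \cdot 10^{8}$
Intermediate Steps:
$s = \sqrt{22769} \approx 150.89$
$\left(7928 - 4784\right) \left(-34962 + s\right) = \left(7928 - 4784\right) \left(-34962 + \sqrt{22769}\right) = 3144 \left(-34962 + \sqrt{22769}\right) = -109920528 + 3144 \sqrt{22769}$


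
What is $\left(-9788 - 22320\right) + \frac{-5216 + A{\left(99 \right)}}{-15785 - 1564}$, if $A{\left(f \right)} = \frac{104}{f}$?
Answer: $- \frac{55146611228}{1717551} \approx -32108.0$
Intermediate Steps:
$\left(-9788 - 22320\right) + \frac{-5216 + A{\left(99 \right)}}{-15785 - 1564} = \left(-9788 - 22320\right) + \frac{-5216 + \frac{104}{99}}{-15785 - 1564} = -32108 + \frac{-5216 + 104 \cdot \frac{1}{99}}{-17349} = -32108 + \left(-5216 + \frac{104}{99}\right) \left(- \frac{1}{17349}\right) = -32108 - - \frac{516280}{1717551} = -32108 + \frac{516280}{1717551} = - \frac{55146611228}{1717551}$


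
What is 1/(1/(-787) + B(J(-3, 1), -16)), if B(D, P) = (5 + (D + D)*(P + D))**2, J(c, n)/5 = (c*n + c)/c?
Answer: 787/10408074 ≈ 7.5614e-5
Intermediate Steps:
J(c, n) = 5*(c + c*n)/c (J(c, n) = 5*((c*n + c)/c) = 5*((c + c*n)/c) = 5*(c + c*n)/c)
B(D, P) = (5 + 2*D*(D + P))**2 (B(D, P) = (5 + (2*D)*(D + P))**2 = (5 + 2*D*(D + P))**2)
1/(1/(-787) + B(J(-3, 1), -16)) = 1/(1/(-787) + (5 + 2*(5 + 5*1)**2 + 2*(5 + 5*1)*(-16))**2) = 1/(-1/787 + (5 + 2*(5 + 5)**2 + 2*(5 + 5)*(-16))**2) = 1/(-1/787 + (5 + 2*10**2 + 2*10*(-16))**2) = 1/(-1/787 + (5 + 2*100 - 320)**2) = 1/(-1/787 + (5 + 200 - 320)**2) = 1/(-1/787 + (-115)**2) = 1/(-1/787 + 13225) = 1/(10408074/787) = 787/10408074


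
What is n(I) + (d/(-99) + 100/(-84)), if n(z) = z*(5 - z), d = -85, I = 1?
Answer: 2542/693 ≈ 3.6681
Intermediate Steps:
n(I) + (d/(-99) + 100/(-84)) = 1*(5 - 1*1) + (-85/(-99) + 100/(-84)) = 1*(5 - 1) + (-85*(-1/99) + 100*(-1/84)) = 1*4 + (85/99 - 25/21) = 4 - 230/693 = 2542/693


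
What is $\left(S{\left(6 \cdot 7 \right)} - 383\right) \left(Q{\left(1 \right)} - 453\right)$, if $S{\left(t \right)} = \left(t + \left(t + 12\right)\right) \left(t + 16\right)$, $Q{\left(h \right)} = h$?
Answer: $-2343620$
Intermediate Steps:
$S{\left(t \right)} = \left(12 + 2 t\right) \left(16 + t\right)$ ($S{\left(t \right)} = \left(t + \left(12 + t\right)\right) \left(16 + t\right) = \left(12 + 2 t\right) \left(16 + t\right)$)
$\left(S{\left(6 \cdot 7 \right)} - 383\right) \left(Q{\left(1 \right)} - 453\right) = \left(\left(192 + 2 \left(6 \cdot 7\right)^{2} + 44 \cdot 6 \cdot 7\right) - 383\right) \left(1 - 453\right) = \left(\left(192 + 2 \cdot 42^{2} + 44 \cdot 42\right) - 383\right) \left(-452\right) = \left(\left(192 + 2 \cdot 1764 + 1848\right) - 383\right) \left(-452\right) = \left(\left(192 + 3528 + 1848\right) - 383\right) \left(-452\right) = \left(5568 - 383\right) \left(-452\right) = 5185 \left(-452\right) = -2343620$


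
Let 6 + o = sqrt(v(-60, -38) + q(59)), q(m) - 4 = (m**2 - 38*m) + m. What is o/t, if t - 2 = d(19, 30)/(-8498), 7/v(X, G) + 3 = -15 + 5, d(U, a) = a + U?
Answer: -2428/807 + 1214*sqrt(219947)/31473 ≈ 15.081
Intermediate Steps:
d(U, a) = U + a
q(m) = 4 + m**2 - 37*m (q(m) = 4 + ((m**2 - 38*m) + m) = 4 + (m**2 - 37*m) = 4 + m**2 - 37*m)
v(X, G) = -7/13 (v(X, G) = 7/(-3 + (-15 + 5)) = 7/(-3 - 10) = 7/(-13) = 7*(-1/13) = -7/13)
t = 2421/1214 (t = 2 + (19 + 30)/(-8498) = 2 + 49*(-1/8498) = 2 - 7/1214 = 2421/1214 ≈ 1.9942)
o = -6 + sqrt(219947)/13 (o = -6 + sqrt(-7/13 + (4 + 59**2 - 37*59)) = -6 + sqrt(-7/13 + (4 + 3481 - 2183)) = -6 + sqrt(-7/13 + 1302) = -6 + sqrt(16919/13) = -6 + sqrt(219947)/13 ≈ 30.076)
o/t = (-6 + sqrt(219947)/13)/(2421/1214) = (-6 + sqrt(219947)/13)*(1214/2421) = -2428/807 + 1214*sqrt(219947)/31473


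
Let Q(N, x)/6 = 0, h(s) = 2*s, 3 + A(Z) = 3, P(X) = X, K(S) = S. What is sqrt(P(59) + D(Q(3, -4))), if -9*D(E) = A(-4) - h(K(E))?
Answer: sqrt(59) ≈ 7.6811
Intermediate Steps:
A(Z) = 0 (A(Z) = -3 + 3 = 0)
Q(N, x) = 0 (Q(N, x) = 6*0 = 0)
D(E) = 2*E/9 (D(E) = -(0 - 2*E)/9 = -(-2)*E/9 = 2*E/9)
sqrt(P(59) + D(Q(3, -4))) = sqrt(59 + (2/9)*0) = sqrt(59 + 0) = sqrt(59)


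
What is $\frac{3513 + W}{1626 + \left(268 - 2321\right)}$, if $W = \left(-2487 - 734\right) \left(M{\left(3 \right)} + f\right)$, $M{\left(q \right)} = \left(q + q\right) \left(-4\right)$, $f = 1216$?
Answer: $\frac{3835919}{427} \approx 8983.4$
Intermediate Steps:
$M{\left(q \right)} = - 8 q$ ($M{\left(q \right)} = 2 q \left(-4\right) = - 8 q$)
$W = -3839432$ ($W = \left(-2487 - 734\right) \left(\left(-8\right) 3 + 1216\right) = - 3221 \left(-24 + 1216\right) = \left(-3221\right) 1192 = -3839432$)
$\frac{3513 + W}{1626 + \left(268 - 2321\right)} = \frac{3513 - 3839432}{1626 + \left(268 - 2321\right)} = - \frac{3835919}{1626 + \left(268 - 2321\right)} = - \frac{3835919}{1626 - 2053} = - \frac{3835919}{-427} = \left(-3835919\right) \left(- \frac{1}{427}\right) = \frac{3835919}{427}$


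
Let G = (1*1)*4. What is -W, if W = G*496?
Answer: -1984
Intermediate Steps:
G = 4 (G = 1*4 = 4)
W = 1984 (W = 4*496 = 1984)
-W = -1*1984 = -1984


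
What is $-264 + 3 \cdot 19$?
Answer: $-207$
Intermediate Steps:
$-264 + 3 \cdot 19 = -264 + 57 = -207$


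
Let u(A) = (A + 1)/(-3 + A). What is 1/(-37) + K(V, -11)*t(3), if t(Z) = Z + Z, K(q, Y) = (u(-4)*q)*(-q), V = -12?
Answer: -95911/259 ≈ -370.31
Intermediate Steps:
u(A) = (1 + A)/(-3 + A)
K(q, Y) = -3*q²/7 (K(q, Y) = (((1 - 4)/(-3 - 4))*q)*(-q) = ((-3/(-7))*q)*(-q) = ((-⅐*(-3))*q)*(-q) = (3*q/7)*(-q) = -3*q²/7)
t(Z) = 2*Z
1/(-37) + K(V, -11)*t(3) = 1/(-37) + (-3/7*(-12)²)*(2*3) = -1/37 - 3/7*144*6 = -1/37 - 432/7*6 = -1/37 - 2592/7 = -95911/259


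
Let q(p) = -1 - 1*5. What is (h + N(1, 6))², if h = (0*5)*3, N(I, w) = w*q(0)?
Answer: 1296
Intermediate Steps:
q(p) = -6 (q(p) = -1 - 5 = -6)
N(I, w) = -6*w (N(I, w) = w*(-6) = -6*w)
h = 0 (h = 0*3 = 0)
(h + N(1, 6))² = (0 - 6*6)² = (0 - 36)² = (-36)² = 1296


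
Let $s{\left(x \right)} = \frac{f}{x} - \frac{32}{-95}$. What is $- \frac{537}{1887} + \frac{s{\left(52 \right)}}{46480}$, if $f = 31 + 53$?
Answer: $- \frac{10273584681}{36106361200} \approx -0.28454$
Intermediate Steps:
$f = 84$
$s{\left(x \right)} = \frac{32}{95} + \frac{84}{x}$ ($s{\left(x \right)} = \frac{84}{x} - \frac{32}{-95} = \frac{84}{x} - - \frac{32}{95} = \frac{84}{x} + \frac{32}{95} = \frac{32}{95} + \frac{84}{x}$)
$- \frac{537}{1887} + \frac{s{\left(52 \right)}}{46480} = - \frac{537}{1887} + \frac{\frac{32}{95} + \frac{84}{52}}{46480} = \left(-537\right) \frac{1}{1887} + \left(\frac{32}{95} + 84 \cdot \frac{1}{52}\right) \frac{1}{46480} = - \frac{179}{629} + \left(\frac{32}{95} + \frac{21}{13}\right) \frac{1}{46480} = - \frac{179}{629} + \frac{2411}{1235} \cdot \frac{1}{46480} = - \frac{179}{629} + \frac{2411}{57402800} = - \frac{10273584681}{36106361200}$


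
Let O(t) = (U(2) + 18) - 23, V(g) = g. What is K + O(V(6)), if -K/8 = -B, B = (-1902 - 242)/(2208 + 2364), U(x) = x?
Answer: -7717/1143 ≈ -6.7515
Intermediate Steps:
B = -536/1143 (B = -2144/4572 = -2144*1/4572 = -536/1143 ≈ -0.46894)
O(t) = -3 (O(t) = (2 + 18) - 23 = 20 - 23 = -3)
K = -4288/1143 (K = -(-8)*(-536)/1143 = -8*536/1143 = -4288/1143 ≈ -3.7515)
K + O(V(6)) = -4288/1143 - 3 = -7717/1143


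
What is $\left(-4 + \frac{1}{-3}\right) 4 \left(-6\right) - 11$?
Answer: $93$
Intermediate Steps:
$\left(-4 + \frac{1}{-3}\right) 4 \left(-6\right) - 11 = \left(-4 - \frac{1}{3}\right) 4 \left(-6\right) - 11 = \left(- \frac{13}{3}\right) 4 \left(-6\right) - 11 = \left(- \frac{52}{3}\right) \left(-6\right) - 11 = 104 - 11 = 93$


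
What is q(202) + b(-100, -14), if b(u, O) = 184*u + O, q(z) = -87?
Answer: -18501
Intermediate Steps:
b(u, O) = O + 184*u
q(202) + b(-100, -14) = -87 + (-14 + 184*(-100)) = -87 + (-14 - 18400) = -87 - 18414 = -18501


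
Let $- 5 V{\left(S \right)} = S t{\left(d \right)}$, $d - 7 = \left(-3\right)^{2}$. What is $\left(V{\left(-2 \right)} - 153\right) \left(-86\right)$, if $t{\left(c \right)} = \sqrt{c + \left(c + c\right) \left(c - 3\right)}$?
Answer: $13158 - \frac{2064 \sqrt{3}}{5} \approx 12443.0$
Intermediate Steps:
$d = 16$ ($d = 7 + \left(-3\right)^{2} = 7 + 9 = 16$)
$t{\left(c \right)} = \sqrt{c + 2 c \left(-3 + c\right)}$
$V{\left(S \right)} = - \frac{12 S \sqrt{3}}{5}$ ($V{\left(S \right)} = - \frac{S \sqrt{16 \left(-5 + 2 \cdot 16\right)}}{5} = - \frac{S \sqrt{16 \left(-5 + 32\right)}}{5} = - \frac{S \sqrt{16 \cdot 27}}{5} = - \frac{S \sqrt{432}}{5} = - \frac{S 12 \sqrt{3}}{5} = - \frac{12 S \sqrt{3}}{5}$)
$\left(V{\left(-2 \right)} - 153\right) \left(-86\right) = \left(\left(- \frac{12}{5}\right) \left(-2\right) \sqrt{3} - 153\right) \left(-86\right) = \left(\frac{24 \sqrt{3}}{5} - 153\right) \left(-86\right) = \left(-153 + \frac{24 \sqrt{3}}{5}\right) \left(-86\right) = 13158 - \frac{2064 \sqrt{3}}{5}$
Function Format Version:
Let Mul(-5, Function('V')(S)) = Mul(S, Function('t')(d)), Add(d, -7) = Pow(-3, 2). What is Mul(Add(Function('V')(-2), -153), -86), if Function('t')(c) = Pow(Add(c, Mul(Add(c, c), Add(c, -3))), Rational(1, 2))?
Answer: Add(13158, Mul(Rational(-2064, 5), Pow(3, Rational(1, 2)))) ≈ 12443.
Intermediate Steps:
d = 16 (d = Add(7, Pow(-3, 2)) = Add(7, 9) = 16)
Function('t')(c) = Pow(Add(c, Mul(2, c, Add(-3, c))), Rational(1, 2)) (Function('t')(c) = Pow(Add(c, Mul(Mul(2, c), Add(-3, c))), Rational(1, 2)) = Pow(Add(c, Mul(2, c, Add(-3, c))), Rational(1, 2)))
Function('V')(S) = Mul(Rational(-12, 5), S, Pow(3, Rational(1, 2))) (Function('V')(S) = Mul(Rational(-1, 5), Mul(S, Pow(Mul(16, Add(-5, Mul(2, 16))), Rational(1, 2)))) = Mul(Rational(-1, 5), Mul(S, Pow(Mul(16, Add(-5, 32)), Rational(1, 2)))) = Mul(Rational(-1, 5), Mul(S, Pow(Mul(16, 27), Rational(1, 2)))) = Mul(Rational(-1, 5), Mul(S, Pow(432, Rational(1, 2)))) = Mul(Rational(-1, 5), Mul(S, Mul(12, Pow(3, Rational(1, 2))))) = Mul(Rational(-1, 5), Mul(12, S, Pow(3, Rational(1, 2)))) = Mul(Rational(-12, 5), S, Pow(3, Rational(1, 2))))
Mul(Add(Function('V')(-2), -153), -86) = Mul(Add(Mul(Rational(-12, 5), -2, Pow(3, Rational(1, 2))), -153), -86) = Mul(Add(Mul(Rational(24, 5), Pow(3, Rational(1, 2))), -153), -86) = Mul(Add(-153, Mul(Rational(24, 5), Pow(3, Rational(1, 2)))), -86) = Add(13158, Mul(Rational(-2064, 5), Pow(3, Rational(1, 2))))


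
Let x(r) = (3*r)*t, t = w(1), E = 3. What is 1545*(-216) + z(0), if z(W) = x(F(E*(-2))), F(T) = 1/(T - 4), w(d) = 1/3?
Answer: -3337201/10 ≈ -3.3372e+5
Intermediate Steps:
w(d) = ⅓
t = ⅓ ≈ 0.33333
F(T) = 1/(-4 + T)
x(r) = r (x(r) = (3*r)*(⅓) = r)
z(W) = -⅒ (z(W) = 1/(-4 + 3*(-2)) = 1/(-4 - 6) = 1/(-10) = -⅒)
1545*(-216) + z(0) = 1545*(-216) - ⅒ = -333720 - ⅒ = -3337201/10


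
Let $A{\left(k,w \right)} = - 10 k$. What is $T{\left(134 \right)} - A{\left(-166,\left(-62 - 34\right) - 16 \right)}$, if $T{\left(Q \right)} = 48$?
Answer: $-1612$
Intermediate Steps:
$T{\left(134 \right)} - A{\left(-166,\left(-62 - 34\right) - 16 \right)} = 48 - \left(-10\right) \left(-166\right) = 48 - 1660 = -1612$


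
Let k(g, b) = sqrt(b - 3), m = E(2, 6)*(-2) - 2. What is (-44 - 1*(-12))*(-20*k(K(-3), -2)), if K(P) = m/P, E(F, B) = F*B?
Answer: 640*I*sqrt(5) ≈ 1431.1*I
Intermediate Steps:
E(F, B) = B*F
m = -26 (m = (6*2)*(-2) - 2 = 12*(-2) - 2 = -24 - 2 = -26)
K(P) = -26/P
k(g, b) = sqrt(-3 + b)
(-44 - 1*(-12))*(-20*k(K(-3), -2)) = (-44 - 1*(-12))*(-20*sqrt(-3 - 2)) = (-44 + 12)*(-20*I*sqrt(5)) = -(-640)*I*sqrt(5) = 640*I*sqrt(5)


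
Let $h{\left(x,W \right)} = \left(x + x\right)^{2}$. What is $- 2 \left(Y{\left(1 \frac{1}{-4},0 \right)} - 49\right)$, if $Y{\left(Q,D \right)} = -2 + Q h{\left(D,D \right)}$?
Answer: $102$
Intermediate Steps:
$h{\left(x,W \right)} = 4 x^{2}$ ($h{\left(x,W \right)} = \left(2 x\right)^{2} = 4 x^{2}$)
$Y{\left(Q,D \right)} = -2 + 4 Q D^{2}$ ($Y{\left(Q,D \right)} = -2 + Q 4 D^{2} = -2 + 4 Q D^{2}$)
$- 2 \left(Y{\left(1 \frac{1}{-4},0 \right)} - 49\right) = - 2 \left(\left(-2 + 4 \cdot 1 \frac{1}{-4} \cdot 0^{2}\right) - 49\right) = - 2 \left(\left(-2 + 4 \cdot 1 \left(- \frac{1}{4}\right) 0\right) - 49\right) = - 2 \left(\left(-2 + 4 \left(- \frac{1}{4}\right) 0\right) - 49\right) = - 2 \left(\left(-2 + 0\right) - 49\right) = - 2 \left(-2 - 49\right) = \left(-2\right) \left(-51\right) = 102$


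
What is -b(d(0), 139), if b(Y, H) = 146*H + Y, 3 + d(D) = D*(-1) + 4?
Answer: -20295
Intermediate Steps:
d(D) = 1 - D (d(D) = -3 + (D*(-1) + 4) = -3 + (-D + 4) = -3 + (4 - D) = 1 - D)
b(Y, H) = Y + 146*H
-b(d(0), 139) = -((1 - 1*0) + 146*139) = -((1 + 0) + 20294) = -(1 + 20294) = -1*20295 = -20295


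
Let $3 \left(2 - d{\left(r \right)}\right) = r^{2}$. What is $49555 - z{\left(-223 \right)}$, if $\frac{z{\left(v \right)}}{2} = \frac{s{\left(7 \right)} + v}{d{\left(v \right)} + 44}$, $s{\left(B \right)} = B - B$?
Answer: $\frac{2457480667}{49591} \approx 49555.0$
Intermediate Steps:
$s{\left(B \right)} = 0$
$d{\left(r \right)} = 2 - \frac{r^{2}}{3}$
$z{\left(v \right)} = \frac{2 v}{46 - \frac{v^{2}}{3}}$ ($z{\left(v \right)} = 2 \frac{0 + v}{\left(2 - \frac{v^{2}}{3}\right) + 44} = 2 \frac{v}{46 - \frac{v^{2}}{3}} = \frac{2 v}{46 - \frac{v^{2}}{3}}$)
$49555 - z{\left(-223 \right)} = 49555 - \left(-6\right) \left(-223\right) \frac{1}{-138 + \left(-223\right)^{2}} = 49555 - \left(-6\right) \left(-223\right) \frac{1}{-138 + 49729} = 49555 - \left(-6\right) \left(-223\right) \frac{1}{49591} = 49555 - \frac{1338}{49591} = \frac{2457480667}{49591}$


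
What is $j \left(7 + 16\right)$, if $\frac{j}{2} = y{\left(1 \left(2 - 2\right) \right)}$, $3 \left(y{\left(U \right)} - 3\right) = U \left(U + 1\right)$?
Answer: $138$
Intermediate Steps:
$y{\left(U \right)} = 3 + \frac{U \left(1 + U\right)}{3}$ ($y{\left(U \right)} = 3 + \frac{U \left(U + 1\right)}{3} = 3 + \frac{U \left(1 + U\right)}{3}$)
$j = 6$ ($j = 2 \left(3 + \frac{1 \left(2 - 2\right)}{3} + \frac{\left(1 \left(2 - 2\right)\right)^{2}}{3}\right) = 2 \left(3 + \frac{1 \cdot 0}{3} + \frac{\left(1 \cdot 0\right)^{2}}{3}\right) = 2 \left(3 + \frac{1}{3} \cdot 0 + \frac{0^{2}}{3}\right) = 2 \left(3 + 0 + \frac{1}{3} \cdot 0\right) = 2 \left(3 + 0 + 0\right) = 2 \cdot 3 = 6$)
$j \left(7 + 16\right) = 6 \left(7 + 16\right) = 6 \cdot 23 = 138$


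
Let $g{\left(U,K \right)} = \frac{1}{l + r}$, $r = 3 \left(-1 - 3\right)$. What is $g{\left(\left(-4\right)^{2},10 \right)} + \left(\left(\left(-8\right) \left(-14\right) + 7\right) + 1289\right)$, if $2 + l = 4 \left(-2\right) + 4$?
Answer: $\frac{25343}{18} \approx 1407.9$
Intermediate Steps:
$r = -12$ ($r = 3 \left(-4\right) = -12$)
$l = -6$ ($l = -2 + \left(4 \left(-2\right) + 4\right) = -2 + \left(-8 + 4\right) = -2 - 4 = -6$)
$g{\left(U,K \right)} = - \frac{1}{18}$ ($g{\left(U,K \right)} = \frac{1}{-6 - 12} = \frac{1}{-18} = - \frac{1}{18}$)
$g{\left(\left(-4\right)^{2},10 \right)} + \left(\left(\left(-8\right) \left(-14\right) + 7\right) + 1289\right) = - \frac{1}{18} + \left(\left(\left(-8\right) \left(-14\right) + 7\right) + 1289\right) = - \frac{1}{18} + \left(\left(112 + 7\right) + 1289\right) = - \frac{1}{18} + \left(119 + 1289\right) = - \frac{1}{18} + 1408 = \frac{25343}{18}$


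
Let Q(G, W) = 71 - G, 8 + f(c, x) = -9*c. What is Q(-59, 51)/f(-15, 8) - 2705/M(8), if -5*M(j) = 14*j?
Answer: 1732235/14224 ≈ 121.78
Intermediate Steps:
f(c, x) = -8 - 9*c
M(j) = -14*j/5
Q(-59, 51)/f(-15, 8) - 2705/M(8) = (71 - 1*(-59))/(-8 - 9*(-15)) - 2705/((-14/5*8)) = (71 + 59)/(-8 + 135) - 2705/(-112/5) = 130/127 - 2705*(-5/112) = 130*(1/127) + 13525/112 = 130/127 + 13525/112 = 1732235/14224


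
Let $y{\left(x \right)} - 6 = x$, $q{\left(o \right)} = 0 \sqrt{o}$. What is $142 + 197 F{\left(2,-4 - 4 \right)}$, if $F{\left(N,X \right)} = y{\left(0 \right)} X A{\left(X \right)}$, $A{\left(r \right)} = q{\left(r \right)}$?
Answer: $142$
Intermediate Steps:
$q{\left(o \right)} = 0$
$y{\left(x \right)} = 6 + x$
$A{\left(r \right)} = 0$
$F{\left(N,X \right)} = 0$ ($F{\left(N,X \right)} = \left(6 + 0\right) X 0 = 6 X 0 = 0$)
$142 + 197 F{\left(2,-4 - 4 \right)} = 142 + 197 \cdot 0 = 142 + 0 = 142$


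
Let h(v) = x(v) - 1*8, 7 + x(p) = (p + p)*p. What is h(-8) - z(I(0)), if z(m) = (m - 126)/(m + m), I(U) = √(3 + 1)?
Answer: 144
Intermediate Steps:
x(p) = -7 + 2*p² (x(p) = -7 + (p + p)*p = -7 + (2*p)*p = -7 + 2*p²)
h(v) = -15 + 2*v² (h(v) = (-7 + 2*v²) - 1*8 = (-7 + 2*v²) - 8 = -15 + 2*v²)
I(U) = 2 (I(U) = √4 = 2)
z(m) = (-126 + m)/(2*m) (z(m) = (-126 + m)/((2*m)) = (-126 + m)*(1/(2*m)) = (-126 + m)/(2*m))
h(-8) - z(I(0)) = (-15 + 2*(-8)²) - (-126 + 2)/(2*2) = (-15 + 2*64) - (-124)/(2*2) = (-15 + 128) - 1*(-31) = 113 + 31 = 144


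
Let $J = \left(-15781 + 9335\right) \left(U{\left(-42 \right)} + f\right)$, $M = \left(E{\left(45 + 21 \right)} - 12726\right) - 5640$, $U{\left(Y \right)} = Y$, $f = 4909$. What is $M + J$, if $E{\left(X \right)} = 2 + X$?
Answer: $-31390980$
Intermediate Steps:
$M = -18298$ ($M = \left(\left(2 + \left(45 + 21\right)\right) - 12726\right) - 5640 = \left(\left(2 + 66\right) - 12726\right) - 5640 = \left(68 - 12726\right) - 5640 = -12658 - 5640 = -18298$)
$J = -31372682$ ($J = \left(-15781 + 9335\right) \left(-42 + 4909\right) = \left(-6446\right) 4867 = -31372682$)
$M + J = -18298 - 31372682 = -31390980$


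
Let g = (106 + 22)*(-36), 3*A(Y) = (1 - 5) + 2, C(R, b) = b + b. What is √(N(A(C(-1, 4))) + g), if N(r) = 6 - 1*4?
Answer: 7*I*√94 ≈ 67.868*I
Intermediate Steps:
C(R, b) = 2*b
A(Y) = -⅔ (A(Y) = ((1 - 5) + 2)/3 = (-4 + 2)/3 = (⅓)*(-2) = -⅔)
N(r) = 2 (N(r) = 6 - 4 = 2)
g = -4608 (g = 128*(-36) = -4608)
√(N(A(C(-1, 4))) + g) = √(2 - 4608) = √(-4606) = 7*I*√94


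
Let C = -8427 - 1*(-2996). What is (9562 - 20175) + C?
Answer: -16044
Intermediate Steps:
C = -5431 (C = -8427 + 2996 = -5431)
(9562 - 20175) + C = (9562 - 20175) - 5431 = -10613 - 5431 = -16044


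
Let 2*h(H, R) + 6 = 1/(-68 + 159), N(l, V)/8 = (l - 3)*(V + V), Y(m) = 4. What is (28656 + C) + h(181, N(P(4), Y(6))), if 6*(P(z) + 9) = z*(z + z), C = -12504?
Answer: 2939119/182 ≈ 16149.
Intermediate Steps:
P(z) = -9 + z**2/3 (P(z) = -9 + (z*(z + z))/6 = -9 + (z*(2*z))/6 = -9 + (2*z**2)/6 = -9 + z**2/3)
N(l, V) = 16*V*(-3 + l) (N(l, V) = 8*((l - 3)*(V + V)) = 8*((-3 + l)*(2*V)) = 8*(2*V*(-3 + l)) = 16*V*(-3 + l))
h(H, R) = -545/182 (h(H, R) = -3 + 1/(2*(-68 + 159)) = -3 + (1/2)/91 = -3 + (1/2)*(1/91) = -3 + 1/182 = -545/182)
(28656 + C) + h(181, N(P(4), Y(6))) = (28656 - 12504) - 545/182 = 16152 - 545/182 = 2939119/182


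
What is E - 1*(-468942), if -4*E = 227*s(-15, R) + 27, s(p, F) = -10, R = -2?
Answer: 1878011/4 ≈ 4.6950e+5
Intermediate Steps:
E = 2243/4 (E = -(227*(-10) + 27)/4 = -(-2270 + 27)/4 = -¼*(-2243) = 2243/4 ≈ 560.75)
E - 1*(-468942) = 2243/4 - 1*(-468942) = 2243/4 + 468942 = 1878011/4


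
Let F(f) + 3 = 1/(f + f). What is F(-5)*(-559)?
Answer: 17329/10 ≈ 1732.9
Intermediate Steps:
F(f) = -3 + 1/(2*f) (F(f) = -3 + 1/(f + f) = -3 + 1/(2*f))
F(-5)*(-559) = (-3 + (1/2)/(-5))*(-559) = (-3 + (1/2)*(-1/5))*(-559) = (-3 - 1/10)*(-559) = -31/10*(-559) = 17329/10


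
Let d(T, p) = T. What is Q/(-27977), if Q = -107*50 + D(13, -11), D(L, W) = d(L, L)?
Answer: 5337/27977 ≈ 0.19076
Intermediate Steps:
D(L, W) = L
Q = -5337 (Q = -107*50 + 13 = -5350 + 13 = -5337)
Q/(-27977) = -5337/(-27977) = -5337*(-1/27977) = 5337/27977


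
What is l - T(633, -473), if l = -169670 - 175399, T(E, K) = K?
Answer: -344596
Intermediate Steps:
l = -345069
l - T(633, -473) = -345069 - 1*(-473) = -345069 + 473 = -344596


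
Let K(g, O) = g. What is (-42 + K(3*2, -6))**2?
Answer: 1296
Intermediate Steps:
(-42 + K(3*2, -6))**2 = (-42 + 3*2)**2 = (-42 + 6)**2 = (-36)**2 = 1296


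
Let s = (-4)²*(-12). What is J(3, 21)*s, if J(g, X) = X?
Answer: -4032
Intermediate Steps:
s = -192 (s = 16*(-12) = -192)
J(3, 21)*s = 21*(-192) = -4032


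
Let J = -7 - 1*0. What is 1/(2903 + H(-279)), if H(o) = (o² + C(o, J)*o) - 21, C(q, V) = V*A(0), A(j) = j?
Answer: 1/80723 ≈ 1.2388e-5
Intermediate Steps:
J = -7 (J = -7 + 0 = -7)
C(q, V) = 0 (C(q, V) = V*0 = 0)
H(o) = -21 + o² (H(o) = (o² + 0*o) - 21 = (o² + 0) - 21 = o² - 21 = -21 + o²)
1/(2903 + H(-279)) = 1/(2903 + (-21 + (-279)²)) = 1/(2903 + (-21 + 77841)) = 1/(2903 + 77820) = 1/80723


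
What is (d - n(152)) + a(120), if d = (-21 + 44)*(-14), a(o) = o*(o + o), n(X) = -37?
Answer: 28515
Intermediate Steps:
a(o) = 2*o² (a(o) = o*(2*o) = 2*o²)
d = -322 (d = 23*(-14) = -322)
(d - n(152)) + a(120) = (-322 - 1*(-37)) + 2*120² = (-322 + 37) + 2*14400 = -285 + 28800 = 28515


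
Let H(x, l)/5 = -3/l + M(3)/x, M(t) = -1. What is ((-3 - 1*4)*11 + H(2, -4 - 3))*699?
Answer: -757017/14 ≈ -54073.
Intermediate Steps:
H(x, l) = -15/l - 5/x (H(x, l) = 5*(-3/l - 1/x) = 5*(-1/x - 3/l) = -15/l - 5/x)
((-3 - 1*4)*11 + H(2, -4 - 3))*699 = ((-3 - 1*4)*11 + (-15/(-4 - 3) - 5/2))*699 = ((-3 - 4)*11 + (-15/(-7) - 5*½))*699 = (-7*11 + (-15*(-⅐) - 5/2))*699 = (-77 + (15/7 - 5/2))*699 = (-77 - 5/14)*699 = -1083/14*699 = -757017/14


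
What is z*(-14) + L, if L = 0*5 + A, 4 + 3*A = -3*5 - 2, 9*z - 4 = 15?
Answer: -329/9 ≈ -36.556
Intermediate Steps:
z = 19/9 (z = 4/9 + (1/9)*15 = 4/9 + 5/3 = 19/9 ≈ 2.1111)
A = -7 (A = -4/3 + (-3*5 - 2)/3 = -4/3 + (-15 - 2)/3 = -4/3 + (1/3)*(-17) = -4/3 - 17/3 = -7)
L = -7 (L = 0*5 - 7 = 0 - 7 = -7)
z*(-14) + L = (19/9)*(-14) - 7 = -266/9 - 7 = -329/9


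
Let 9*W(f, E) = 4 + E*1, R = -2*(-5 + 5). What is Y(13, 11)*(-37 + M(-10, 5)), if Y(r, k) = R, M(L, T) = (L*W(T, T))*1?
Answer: 0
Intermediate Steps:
R = 0 (R = -2*0 = 0)
W(f, E) = 4/9 + E/9 (W(f, E) = (4 + E*1)/9 = (4 + E)/9 = 4/9 + E/9)
M(L, T) = L*(4/9 + T/9) (M(L, T) = (L*(4/9 + T/9))*1 = L*(4/9 + T/9))
Y(r, k) = 0
Y(13, 11)*(-37 + M(-10, 5)) = 0*(-37 + (⅑)*(-10)*(4 + 5)) = 0*(-37 + (⅑)*(-10)*9) = 0*(-37 - 10) = 0*(-47) = 0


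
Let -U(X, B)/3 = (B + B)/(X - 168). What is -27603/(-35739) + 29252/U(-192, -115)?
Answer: -1393845763/91333 ≈ -15261.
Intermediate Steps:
U(X, B) = -6*B/(-168 + X) (U(X, B) = -3*(B + B)/(X - 168) = -3*2*B/(-168 + X) = -6*B/(-168 + X))
-27603/(-35739) + 29252/U(-192, -115) = -27603/(-35739) + 29252/((-6*(-115)/(-168 - 192))) = -27603*(-1/35739) + 29252/((-6*(-115)/(-360))) = 3067/3971 + 29252/((-6*(-115)*(-1/360))) = 3067/3971 + 29252/(-23/12) = 3067/3971 + 29252*(-12/23) = 3067/3971 - 351024/23 = -1393845763/91333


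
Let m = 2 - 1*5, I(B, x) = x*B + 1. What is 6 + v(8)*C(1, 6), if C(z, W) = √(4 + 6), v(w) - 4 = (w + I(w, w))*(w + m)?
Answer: 6 + 369*√10 ≈ 1172.9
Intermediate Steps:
I(B, x) = 1 + B*x (I(B, x) = B*x + 1 = 1 + B*x)
m = -3 (m = 2 - 5 = -3)
v(w) = 4 + (-3 + w)*(1 + w + w²) (v(w) = 4 + (w + (1 + w*w))*(w - 3) = 4 + (w + (1 + w²))*(-3 + w) = 4 + (1 + w + w²)*(-3 + w) = 4 + (-3 + w)*(1 + w + w²))
C(z, W) = √10
6 + v(8)*C(1, 6) = 6 + (1 + 8³ - 2*8 - 2*8²)*√10 = 6 + (1 + 512 - 16 - 2*64)*√10 = 6 + (1 + 512 - 16 - 128)*√10 = 6 + 369*√10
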